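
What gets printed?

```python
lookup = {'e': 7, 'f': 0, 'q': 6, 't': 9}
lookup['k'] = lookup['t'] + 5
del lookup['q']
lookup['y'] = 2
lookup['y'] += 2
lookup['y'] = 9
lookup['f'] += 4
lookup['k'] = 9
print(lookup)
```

{'e': 7, 'f': 4, 't': 9, 'k': 9, 'y': 9}

lookup['k'] = lookup['t']+5 = 14 → {'e': 7, 'f': 0, 'q': 6, 't': 9, 'k': 14}
del 'q' → {'e': 7, 'f': 0, 't': 9, 'k': 14}
lookup['y'] = 2 → {'e': 7, 'f': 0, 't': 9, 'k': 14, 'y': 2}
lookup['y'] = 2+2 = 4 → {'e': 7, 'f': 0, 't': 9, 'k': 14, 'y': 4}
lookup['y'] = 9 → {'e': 7, 'f': 0, 't': 9, 'k': 14, 'y': 9}
lookup['f'] = 0+4 = 4 → {'e': 7, 'f': 4, 't': 9, 'k': 14, 'y': 9}
lookup['k'] = 9 → {'e': 7, 'f': 4, 't': 9, 'k': 9, 'y': 9}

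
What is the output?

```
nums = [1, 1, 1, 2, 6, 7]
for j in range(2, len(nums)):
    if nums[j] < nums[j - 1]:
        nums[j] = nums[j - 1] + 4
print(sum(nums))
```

18

j=2: 1>=1, unchanged → [1, 1, 1, 2, 6, 7]
j=3: 2>=1, unchanged → [1, 1, 1, 2, 6, 7]
j=4: 6>=2, unchanged → [1, 1, 1, 2, 6, 7]
j=5: 7>=6, unchanged → [1, 1, 1, 2, 6, 7]
sum = 18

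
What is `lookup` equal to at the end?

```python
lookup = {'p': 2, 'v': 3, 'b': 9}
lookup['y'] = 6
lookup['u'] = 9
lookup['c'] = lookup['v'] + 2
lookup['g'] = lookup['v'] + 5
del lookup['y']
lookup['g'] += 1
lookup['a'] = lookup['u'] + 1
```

lookup['y'] = 6 → {'p': 2, 'v': 3, 'b': 9, 'y': 6}
lookup['u'] = 9 → {'p': 2, 'v': 3, 'b': 9, 'y': 6, 'u': 9}
lookup['c'] = lookup['v']+2 = 5 → {'p': 2, 'v': 3, 'b': 9, 'y': 6, 'u': 9, 'c': 5}
lookup['g'] = lookup['v']+5 = 8 → {'p': 2, 'v': 3, 'b': 9, 'y': 6, 'u': 9, 'c': 5, 'g': 8}
del 'y' → {'p': 2, 'v': 3, 'b': 9, 'u': 9, 'c': 5, 'g': 8}
lookup['g'] = 8+1 = 9 → {'p': 2, 'v': 3, 'b': 9, 'u': 9, 'c': 5, 'g': 9}
lookup['a'] = lookup['u']+1 = 10 → {'p': 2, 'v': 3, 'b': 9, 'u': 9, 'c': 5, 'g': 9, 'a': 10}

{'p': 2, 'v': 3, 'b': 9, 'u': 9, 'c': 5, 'g': 9, 'a': 10}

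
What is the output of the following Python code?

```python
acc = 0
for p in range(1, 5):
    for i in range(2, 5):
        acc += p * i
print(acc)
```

90

p=1,i=2: acc = 0+2 = 2
p=1,i=3: acc = 2+3 = 5
p=1,i=4: acc = 5+4 = 9
p=2,i=2: acc = 9+4 = 13
p=2,i=3: acc = 13+6 = 19
p=2,i=4: acc = 19+8 = 27
p=3,i=2: acc = 27+6 = 33
p=3,i=3: acc = 33+9 = 42
p=3,i=4: acc = 42+12 = 54
p=4,i=2: acc = 54+8 = 62
p=4,i=3: acc = 62+12 = 74
p=4,i=4: acc = 74+16 = 90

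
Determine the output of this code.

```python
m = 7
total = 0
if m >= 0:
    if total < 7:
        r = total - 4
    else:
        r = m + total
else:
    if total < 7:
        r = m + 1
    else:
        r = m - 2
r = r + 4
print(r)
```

m=7, total=0
m >= 0 is True; total < 7 is True
→ r = total - 4 = -4
r = (-4)+4 = 0

0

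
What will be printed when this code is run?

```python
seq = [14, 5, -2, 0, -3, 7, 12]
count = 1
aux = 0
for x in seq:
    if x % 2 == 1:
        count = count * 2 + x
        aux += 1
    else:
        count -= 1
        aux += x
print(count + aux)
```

x=14: not odd, count = 1-1 = 0; aux=14
x=5: odd, count = 0*2+5 = 5; aux=15
x=-2: not odd, count = 5-1 = 4; aux=13
x=0: not odd, count = 4-1 = 3; aux=13
x=-3: odd, count = 3*2+(-3) = 3; aux=14
x=7: odd, count = 3*2+7 = 13; aux=15
x=12: not odd, count = 13-1 = 12; aux=27
count+aux = 12+27 = 39

39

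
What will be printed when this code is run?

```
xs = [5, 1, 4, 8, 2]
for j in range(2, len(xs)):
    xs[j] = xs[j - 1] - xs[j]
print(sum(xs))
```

j=2: xs[2] = 1-4 = -3 → [5, 1, -3, 8, 2]
j=3: xs[3] = (-3)-8 = -11 → [5, 1, -3, -11, 2]
j=4: xs[4] = (-11)-2 = -13 → [5, 1, -3, -11, -13]
sum = -21

-21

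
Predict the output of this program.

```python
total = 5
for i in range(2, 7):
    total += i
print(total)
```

25

i=2: total = 5+2 = 7
i=3: total = 7+3 = 10
i=4: total = 10+4 = 14
i=5: total = 14+5 = 19
i=6: total = 19+6 = 25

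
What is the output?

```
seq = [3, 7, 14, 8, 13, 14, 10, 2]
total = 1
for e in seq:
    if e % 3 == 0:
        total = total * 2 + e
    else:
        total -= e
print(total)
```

-63

e=3: %3==0, total = 1*2+3 = 5
e=7: not %3==0, total = 5-7 = -2
e=14: not %3==0, total = (-2)-14 = -16
e=8: not %3==0, total = (-16)-8 = -24
e=13: not %3==0, total = (-24)-13 = -37
e=14: not %3==0, total = (-37)-14 = -51
e=10: not %3==0, total = (-51)-10 = -61
e=2: not %3==0, total = (-61)-2 = -63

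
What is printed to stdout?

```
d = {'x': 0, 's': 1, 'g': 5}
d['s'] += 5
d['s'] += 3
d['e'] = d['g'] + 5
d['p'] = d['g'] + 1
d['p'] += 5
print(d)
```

{'x': 0, 's': 9, 'g': 5, 'e': 10, 'p': 11}

d['s'] = 1+5 = 6 → {'x': 0, 's': 6, 'g': 5}
d['s'] = 6+3 = 9 → {'x': 0, 's': 9, 'g': 5}
d['e'] = d['g']+5 = 10 → {'x': 0, 's': 9, 'g': 5, 'e': 10}
d['p'] = d['g']+1 = 6 → {'x': 0, 's': 9, 'g': 5, 'e': 10, 'p': 6}
d['p'] = 6+5 = 11 → {'x': 0, 's': 9, 'g': 5, 'e': 10, 'p': 11}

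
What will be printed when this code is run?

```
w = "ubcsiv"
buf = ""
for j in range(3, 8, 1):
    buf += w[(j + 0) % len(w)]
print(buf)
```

j=3: add w[3]='s' → 's'
j=4: add w[4]='i' → 'si'
j=5: add w[5]='v' → 'siv'
j=6: add w[0]='u' → 'sivu'
j=7: add w[1]='b' → 'sivub'

sivub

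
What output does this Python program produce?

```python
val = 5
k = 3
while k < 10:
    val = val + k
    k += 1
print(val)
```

47

k=3: val = 5+3 = 8
k=4: val = 8+4 = 12
k=5: val = 12+5 = 17
k=6: val = 17+6 = 23
k=7: val = 23+7 = 30
k=8: val = 30+8 = 38
k=9: val = 38+9 = 47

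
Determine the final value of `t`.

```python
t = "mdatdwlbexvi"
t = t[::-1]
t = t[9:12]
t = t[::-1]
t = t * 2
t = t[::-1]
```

reverse → 'ivxeblwdtadm'
slice [9:12] → 'adm'
reverse → 'mda'
repeat ×2 → 'mdamda'
reverse → 'admadm'

'admadm'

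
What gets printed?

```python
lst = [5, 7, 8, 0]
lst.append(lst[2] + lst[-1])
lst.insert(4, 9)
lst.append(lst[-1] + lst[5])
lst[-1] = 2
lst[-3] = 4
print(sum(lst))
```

append lst[2]+lst[-1] = 8+0 = 8 → [5, 7, 8, 0, 8]
insert 9 at 4 → [5, 7, 8, 0, 9, 8]
append lst[-1]+lst[5] = 8+8 = 16 → [5, 7, 8, 0, 9, 8, 16]
lst[-1] = 2 → [5, 7, 8, 0, 9, 8, 2]
lst[-3] = 4 → [5, 7, 8, 0, 4, 8, 2]
sum = 34

34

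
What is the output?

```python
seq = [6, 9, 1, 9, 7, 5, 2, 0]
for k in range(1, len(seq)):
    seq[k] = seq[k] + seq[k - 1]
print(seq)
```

k=1: seq[1] = 9+6 = 15 → [6, 15, 1, 9, 7, 5, 2, 0]
k=2: seq[2] = 1+15 = 16 → [6, 15, 16, 9, 7, 5, 2, 0]
k=3: seq[3] = 9+16 = 25 → [6, 15, 16, 25, 7, 5, 2, 0]
k=4: seq[4] = 7+25 = 32 → [6, 15, 16, 25, 32, 5, 2, 0]
k=5: seq[5] = 5+32 = 37 → [6, 15, 16, 25, 32, 37, 2, 0]
k=6: seq[6] = 2+37 = 39 → [6, 15, 16, 25, 32, 37, 39, 0]
k=7: seq[7] = 0+39 = 39 → [6, 15, 16, 25, 32, 37, 39, 39]

[6, 15, 16, 25, 32, 37, 39, 39]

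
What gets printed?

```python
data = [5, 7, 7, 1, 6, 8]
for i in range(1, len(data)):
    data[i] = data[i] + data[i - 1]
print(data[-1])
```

i=1: data[1] = 7+5 = 12 → [5, 12, 7, 1, 6, 8]
i=2: data[2] = 7+12 = 19 → [5, 12, 19, 1, 6, 8]
i=3: data[3] = 1+19 = 20 → [5, 12, 19, 20, 6, 8]
i=4: data[4] = 6+20 = 26 → [5, 12, 19, 20, 26, 8]
i=5: data[5] = 8+26 = 34 → [5, 12, 19, 20, 26, 34]

34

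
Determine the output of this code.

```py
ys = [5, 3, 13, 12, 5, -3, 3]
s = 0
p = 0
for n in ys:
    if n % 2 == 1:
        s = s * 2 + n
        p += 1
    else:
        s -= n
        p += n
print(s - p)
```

215

n=5: odd, s = 0*2+5 = 5; p=1
n=3: odd, s = 5*2+3 = 13; p=2
n=13: odd, s = 13*2+13 = 39; p=3
n=12: not odd, s = 39-12 = 27; p=15
n=5: odd, s = 27*2+5 = 59; p=16
n=-3: odd, s = 59*2+(-3) = 115; p=17
n=3: odd, s = 115*2+3 = 233; p=18
s-p = 233-18 = 215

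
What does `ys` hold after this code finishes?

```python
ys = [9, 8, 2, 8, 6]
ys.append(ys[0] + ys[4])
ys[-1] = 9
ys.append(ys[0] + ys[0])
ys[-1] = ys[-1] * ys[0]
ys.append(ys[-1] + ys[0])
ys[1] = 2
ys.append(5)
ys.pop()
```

append ys[0]+ys[4] = 9+6 = 15 → [9, 8, 2, 8, 6, 15]
ys[-1] = 9 → [9, 8, 2, 8, 6, 9]
append ys[0]+ys[0] = 9+9 = 18 → [9, 8, 2, 8, 6, 9, 18]
ys[-1] = ys[-1]*ys[0] = 18*9 = 162 → [9, 8, 2, 8, 6, 9, 162]
append ys[-1]+ys[0] = 162+9 = 171 → [9, 8, 2, 8, 6, 9, 162, 171]
ys[1] = 2 → [9, 2, 2, 8, 6, 9, 162, 171]
append 5 → [9, 2, 2, 8, 6, 9, 162, 171, 5]
pop() removes 5 → [9, 2, 2, 8, 6, 9, 162, 171]

[9, 2, 2, 8, 6, 9, 162, 171]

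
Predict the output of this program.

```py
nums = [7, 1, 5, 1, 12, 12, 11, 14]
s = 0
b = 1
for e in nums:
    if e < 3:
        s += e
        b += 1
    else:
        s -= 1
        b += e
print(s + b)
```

e=7: not <3, s = 0-1 = -1; b=8
e=1: <3, s = (-1)+1 = 0; b=9
e=5: not <3, s = 0-1 = -1; b=14
e=1: <3, s = (-1)+1 = 0; b=15
e=12: not <3, s = 0-1 = -1; b=27
e=12: not <3, s = (-1)-1 = -2; b=39
e=11: not <3, s = (-2)-1 = -3; b=50
e=14: not <3, s = (-3)-1 = -4; b=64
s+b = (-4)+64 = 60

60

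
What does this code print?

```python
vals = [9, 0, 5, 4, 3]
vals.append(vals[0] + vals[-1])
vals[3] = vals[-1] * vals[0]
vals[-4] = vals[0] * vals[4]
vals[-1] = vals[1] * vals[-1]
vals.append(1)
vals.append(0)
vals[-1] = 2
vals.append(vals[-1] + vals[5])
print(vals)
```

[9, 0, 27, 108, 3, 0, 1, 2, 2]

append vals[0]+vals[-1] = 9+3 = 12 → [9, 0, 5, 4, 3, 12]
vals[3] = vals[-1]*vals[0] = 12*9 = 108 → [9, 0, 5, 108, 3, 12]
vals[-4] = vals[0]*vals[4] = 9*3 = 27 → [9, 0, 27, 108, 3, 12]
vals[-1] = vals[1]*vals[-1] = 0*12 = 0 → [9, 0, 27, 108, 3, 0]
append 1 → [9, 0, 27, 108, 3, 0, 1]
append 0 → [9, 0, 27, 108, 3, 0, 1, 0]
vals[-1] = 2 → [9, 0, 27, 108, 3, 0, 1, 2]
append vals[-1]+vals[5] = 2+0 = 2 → [9, 0, 27, 108, 3, 0, 1, 2, 2]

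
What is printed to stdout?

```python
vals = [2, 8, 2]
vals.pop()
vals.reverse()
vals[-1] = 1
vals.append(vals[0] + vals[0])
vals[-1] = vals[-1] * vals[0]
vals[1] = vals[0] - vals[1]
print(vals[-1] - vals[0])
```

pop() removes 2 → [2, 8]
reverse → [8, 2]
vals[-1] = 1 → [8, 1]
append vals[0]+vals[0] = 8+8 = 16 → [8, 1, 16]
vals[-1] = vals[-1]*vals[0] = 16*8 = 128 → [8, 1, 128]
vals[1] = vals[0]-vals[1] = 8-1 = 7 → [8, 7, 128]
vals[-1]-vals[0] = 128-8 = 120

120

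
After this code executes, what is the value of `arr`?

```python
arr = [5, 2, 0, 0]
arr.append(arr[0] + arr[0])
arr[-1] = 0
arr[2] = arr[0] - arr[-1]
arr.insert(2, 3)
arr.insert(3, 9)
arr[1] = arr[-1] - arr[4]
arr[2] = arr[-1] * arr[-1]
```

[5, -5, 0, 9, 5, 0, 0]

append arr[0]+arr[0] = 5+5 = 10 → [5, 2, 0, 0, 10]
arr[-1] = 0 → [5, 2, 0, 0, 0]
arr[2] = arr[0]-arr[-1] = 5-0 = 5 → [5, 2, 5, 0, 0]
insert 3 at 2 → [5, 2, 3, 5, 0, 0]
insert 9 at 3 → [5, 2, 3, 9, 5, 0, 0]
arr[1] = arr[-1]-arr[4] = 0-5 = -5 → [5, -5, 3, 9, 5, 0, 0]
arr[2] = arr[-1]*arr[-1] = 0*0 = 0 → [5, -5, 0, 9, 5, 0, 0]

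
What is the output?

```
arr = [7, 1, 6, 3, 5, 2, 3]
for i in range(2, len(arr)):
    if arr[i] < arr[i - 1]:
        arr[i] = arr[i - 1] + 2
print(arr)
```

[7, 1, 6, 8, 10, 12, 14]

i=2: 6>=1, unchanged → [7, 1, 6, 3, 5, 2, 3]
i=3: 3<6, arr[3] = 6+2 = 8 → [7, 1, 6, 8, 5, 2, 3]
i=4: 5<8, arr[4] = 8+2 = 10 → [7, 1, 6, 8, 10, 2, 3]
i=5: 2<10, arr[5] = 10+2 = 12 → [7, 1, 6, 8, 10, 12, 3]
i=6: 3<12, arr[6] = 12+2 = 14 → [7, 1, 6, 8, 10, 12, 14]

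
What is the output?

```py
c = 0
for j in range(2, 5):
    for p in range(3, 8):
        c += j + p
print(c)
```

j=2,p=3: c = 0+5 = 5
j=2,p=4: c = 5+6 = 11
j=2,p=5: c = 11+7 = 18
j=2,p=6: c = 18+8 = 26
j=2,p=7: c = 26+9 = 35
j=3,p=3: c = 35+6 = 41
j=3,p=4: c = 41+7 = 48
j=3,p=5: c = 48+8 = 56
j=3,p=6: c = 56+9 = 65
j=3,p=7: c = 65+10 = 75
j=4,p=3: c = 75+7 = 82
j=4,p=4: c = 82+8 = 90
j=4,p=5: c = 90+9 = 99
j=4,p=6: c = 99+10 = 109
j=4,p=7: c = 109+11 = 120

120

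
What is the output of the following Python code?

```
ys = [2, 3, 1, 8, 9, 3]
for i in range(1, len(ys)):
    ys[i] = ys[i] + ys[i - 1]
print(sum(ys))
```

i=1: ys[1] = 3+2 = 5 → [2, 5, 1, 8, 9, 3]
i=2: ys[2] = 1+5 = 6 → [2, 5, 6, 8, 9, 3]
i=3: ys[3] = 8+6 = 14 → [2, 5, 6, 14, 9, 3]
i=4: ys[4] = 9+14 = 23 → [2, 5, 6, 14, 23, 3]
i=5: ys[5] = 3+23 = 26 → [2, 5, 6, 14, 23, 26]
sum = 76

76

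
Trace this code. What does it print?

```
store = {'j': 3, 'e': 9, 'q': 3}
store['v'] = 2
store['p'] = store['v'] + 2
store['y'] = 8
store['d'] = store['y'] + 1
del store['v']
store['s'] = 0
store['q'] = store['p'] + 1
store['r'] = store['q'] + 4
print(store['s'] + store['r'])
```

9

store['v'] = 2 → {'j': 3, 'e': 9, 'q': 3, 'v': 2}
store['p'] = store['v']+2 = 4 → {'j': 3, 'e': 9, 'q': 3, 'v': 2, 'p': 4}
store['y'] = 8 → {'j': 3, 'e': 9, 'q': 3, 'v': 2, 'p': 4, 'y': 8}
store['d'] = store['y']+1 = 9 → {'j': 3, 'e': 9, 'q': 3, 'v': 2, 'p': 4, 'y': 8, 'd': 9}
del 'v' → {'j': 3, 'e': 9, 'q': 3, 'p': 4, 'y': 8, 'd': 9}
store['s'] = 0 → {'j': 3, 'e': 9, 'q': 3, 'p': 4, 'y': 8, 'd': 9, 's': 0}
store['q'] = store['p']+1 = 5 → {'j': 3, 'e': 9, 'q': 5, 'p': 4, 'y': 8, 'd': 9, 's': 0}
store['r'] = store['q']+4 = 9 → {'j': 3, 'e': 9, 'q': 5, 'p': 4, 'y': 8, 'd': 9, 's': 0, 'r': 9}
store['s']+store['r'] = 0+9 = 9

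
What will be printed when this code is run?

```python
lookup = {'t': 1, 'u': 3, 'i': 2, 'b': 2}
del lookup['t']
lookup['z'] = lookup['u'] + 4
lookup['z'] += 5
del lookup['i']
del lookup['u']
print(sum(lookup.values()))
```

del 't' → {'u': 3, 'i': 2, 'b': 2}
lookup['z'] = lookup['u']+4 = 7 → {'u': 3, 'i': 2, 'b': 2, 'z': 7}
lookup['z'] = 7+5 = 12 → {'u': 3, 'i': 2, 'b': 2, 'z': 12}
del 'i' → {'u': 3, 'b': 2, 'z': 12}
del 'u' → {'b': 2, 'z': 12}
sum of values = 14

14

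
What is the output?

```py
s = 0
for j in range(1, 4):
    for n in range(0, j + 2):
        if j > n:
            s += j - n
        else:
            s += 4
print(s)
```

j=1,n=0: 1>0, s = 0+1 = 1
j=1,n=1: not 1>1, s = 1+4 = 5
j=1,n=2: not 1>2, s = 5+4 = 9
j=2,n=0: 2>0, s = 9+2 = 11
j=2,n=1: 2>1, s = 11+1 = 12
j=2,n=2: not 2>2, s = 12+4 = 16
j=2,n=3: not 2>3, s = 16+4 = 20
j=3,n=0: 3>0, s = 20+3 = 23
j=3,n=1: 3>1, s = 23+2 = 25
j=3,n=2: 3>2, s = 25+1 = 26
j=3,n=3: not 3>3, s = 26+4 = 30
j=3,n=4: not 3>4, s = 30+4 = 34

34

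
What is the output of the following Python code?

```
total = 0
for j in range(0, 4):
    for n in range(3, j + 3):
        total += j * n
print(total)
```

53

j=1,n=3: total = 0+3 = 3
j=2,n=3: total = 3+6 = 9
j=2,n=4: total = 9+8 = 17
j=3,n=3: total = 17+9 = 26
j=3,n=4: total = 26+12 = 38
j=3,n=5: total = 38+15 = 53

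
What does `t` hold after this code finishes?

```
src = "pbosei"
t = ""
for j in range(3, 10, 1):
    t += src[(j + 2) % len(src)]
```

j=3: add src[5]='i' → 'i'
j=4: add src[0]='p' → 'ip'
j=5: add src[1]='b' → 'ipb'
j=6: add src[2]='o' → 'ipbo'
j=7: add src[3]='s' → 'ipbos'
j=8: add src[4]='e' → 'ipbose'
j=9: add src[5]='i' → 'ipbosei'

'ipbosei'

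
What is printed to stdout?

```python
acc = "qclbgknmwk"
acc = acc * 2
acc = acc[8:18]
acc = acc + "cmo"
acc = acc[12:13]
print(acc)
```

repeat ×2 → 'qclbgknmwkqclbgknmwk'
slice [8:18] → 'wkqclbgknm'
+ 'cmo' → 'wkqclbgknmcmo'
slice [12:13] → 'o'

o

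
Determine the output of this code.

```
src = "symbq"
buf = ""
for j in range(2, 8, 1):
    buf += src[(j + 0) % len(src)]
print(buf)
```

j=2: add src[2]='m' → 'm'
j=3: add src[3]='b' → 'mb'
j=4: add src[4]='q' → 'mbq'
j=5: add src[0]='s' → 'mbqs'
j=6: add src[1]='y' → 'mbqsy'
j=7: add src[2]='m' → 'mbqsym'

mbqsym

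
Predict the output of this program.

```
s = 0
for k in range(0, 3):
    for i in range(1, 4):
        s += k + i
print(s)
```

k=0,i=1: s = 0+1 = 1
k=0,i=2: s = 1+2 = 3
k=0,i=3: s = 3+3 = 6
k=1,i=1: s = 6+2 = 8
k=1,i=2: s = 8+3 = 11
k=1,i=3: s = 11+4 = 15
k=2,i=1: s = 15+3 = 18
k=2,i=2: s = 18+4 = 22
k=2,i=3: s = 22+5 = 27

27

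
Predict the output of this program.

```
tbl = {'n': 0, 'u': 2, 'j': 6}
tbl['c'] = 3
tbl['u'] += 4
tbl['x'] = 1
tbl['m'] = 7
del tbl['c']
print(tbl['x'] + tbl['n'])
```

tbl['c'] = 3 → {'n': 0, 'u': 2, 'j': 6, 'c': 3}
tbl['u'] = 2+4 = 6 → {'n': 0, 'u': 6, 'j': 6, 'c': 3}
tbl['x'] = 1 → {'n': 0, 'u': 6, 'j': 6, 'c': 3, 'x': 1}
tbl['m'] = 7 → {'n': 0, 'u': 6, 'j': 6, 'c': 3, 'x': 1, 'm': 7}
del 'c' → {'n': 0, 'u': 6, 'j': 6, 'x': 1, 'm': 7}
tbl['x']+tbl['n'] = 1+0 = 1

1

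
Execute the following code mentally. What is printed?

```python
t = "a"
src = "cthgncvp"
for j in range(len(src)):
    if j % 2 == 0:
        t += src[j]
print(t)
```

achnv

j=0: add 'c' → 'ac'
j=1: skip
j=2: add 'h' → 'ach'
j=3: skip
j=4: add 'n' → 'achn'
j=5: skip
j=6: add 'v' → 'achnv'
j=7: skip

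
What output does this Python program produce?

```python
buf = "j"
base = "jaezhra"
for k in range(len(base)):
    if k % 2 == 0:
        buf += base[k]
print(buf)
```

jjeha

k=0: add 'j' → 'jj'
k=1: skip
k=2: add 'e' → 'jje'
k=3: skip
k=4: add 'h' → 'jjeh'
k=5: skip
k=6: add 'a' → 'jjeha'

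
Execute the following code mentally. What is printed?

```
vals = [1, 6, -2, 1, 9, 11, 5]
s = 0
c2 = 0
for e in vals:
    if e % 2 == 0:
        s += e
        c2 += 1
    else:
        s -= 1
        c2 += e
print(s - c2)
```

-30

e=1: not even, s = 0-1 = -1; c2=1
e=6: even, s = (-1)+6 = 5; c2=2
e=-2: even, s = 5+(-2) = 3; c2=3
e=1: not even, s = 3-1 = 2; c2=4
e=9: not even, s = 2-1 = 1; c2=13
e=11: not even, s = 1-1 = 0; c2=24
e=5: not even, s = 0-1 = -1; c2=29
s-c2 = (-1)-29 = -30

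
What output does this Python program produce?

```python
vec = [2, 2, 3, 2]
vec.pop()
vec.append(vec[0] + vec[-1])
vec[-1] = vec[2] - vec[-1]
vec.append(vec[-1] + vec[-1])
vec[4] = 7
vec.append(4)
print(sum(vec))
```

pop() removes 2 → [2, 2, 3]
append vec[0]+vec[-1] = 2+3 = 5 → [2, 2, 3, 5]
vec[-1] = vec[2]-vec[-1] = 3-5 = -2 → [2, 2, 3, -2]
append vec[-1]+vec[-1] = (-2)+(-2) = -4 → [2, 2, 3, -2, -4]
vec[4] = 7 → [2, 2, 3, -2, 7]
append 4 → [2, 2, 3, -2, 7, 4]
sum = 16

16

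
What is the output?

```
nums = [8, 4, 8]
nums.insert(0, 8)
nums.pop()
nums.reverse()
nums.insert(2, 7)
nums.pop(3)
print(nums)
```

insert 8 at 0 → [8, 8, 4, 8]
pop() removes 8 → [8, 8, 4]
reverse → [4, 8, 8]
insert 7 at 2 → [4, 8, 7, 8]
pop(3) removes 8 → [4, 8, 7]

[4, 8, 7]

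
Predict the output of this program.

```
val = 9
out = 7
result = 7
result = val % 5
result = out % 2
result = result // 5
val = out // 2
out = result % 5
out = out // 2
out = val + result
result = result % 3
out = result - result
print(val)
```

result = 9%5 = 4
result = 7%2 = 1
result = 1//5 = 0
val = 7//2 = 3
out = 0%5 = 0
out = 0//2 = 0
out = 3+0 = 3
result = 0%3 = 0
out = 0-0 = 0

3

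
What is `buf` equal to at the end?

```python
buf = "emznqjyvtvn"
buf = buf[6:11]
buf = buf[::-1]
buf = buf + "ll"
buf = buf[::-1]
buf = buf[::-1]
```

'nvtvyll'

slice [6:11] → 'yvtvn'
reverse → 'nvtvy'
+ 'll' → 'nvtvyll'
reverse → 'llyvtvn'
reverse → 'nvtvyll'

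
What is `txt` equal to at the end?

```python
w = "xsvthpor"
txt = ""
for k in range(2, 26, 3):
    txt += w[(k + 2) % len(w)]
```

'hrvpxtos'

k=2: add w[4]='h' → 'h'
k=5: add w[7]='r' → 'hr'
k=8: add w[2]='v' → 'hrv'
k=11: add w[5]='p' → 'hrvp'
k=14: add w[0]='x' → 'hrvpx'
k=17: add w[3]='t' → 'hrvpxt'
k=20: add w[6]='o' → 'hrvpxto'
k=23: add w[1]='s' → 'hrvpxtos'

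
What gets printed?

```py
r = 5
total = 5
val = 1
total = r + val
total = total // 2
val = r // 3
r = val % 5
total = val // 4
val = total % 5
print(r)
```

1

total = 5+1 = 6
total = 6//2 = 3
val = 5//3 = 1
r = 1%5 = 1
total = 1//4 = 0
val = 0%5 = 0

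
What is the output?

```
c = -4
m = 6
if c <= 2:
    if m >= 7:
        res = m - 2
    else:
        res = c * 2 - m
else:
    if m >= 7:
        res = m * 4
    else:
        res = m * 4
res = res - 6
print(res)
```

c=-4, m=6
c <= 2 is True; m >= 7 is False
→ res = c * 2 - m = -14
res = (-14)-6 = -20

-20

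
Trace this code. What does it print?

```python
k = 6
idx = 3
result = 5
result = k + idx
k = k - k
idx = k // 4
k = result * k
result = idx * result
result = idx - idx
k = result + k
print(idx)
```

result = 6+3 = 9
k = 6-6 = 0
idx = 0//4 = 0
k = 9*0 = 0
result = 0*9 = 0
result = 0-0 = 0
k = 0+0 = 0

0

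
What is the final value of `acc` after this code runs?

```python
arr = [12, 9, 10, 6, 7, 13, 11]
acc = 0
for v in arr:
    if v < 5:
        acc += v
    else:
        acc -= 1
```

-7

v=12: not <5, acc = 0-1 = -1
v=9: not <5, acc = (-1)-1 = -2
v=10: not <5, acc = (-2)-1 = -3
v=6: not <5, acc = (-3)-1 = -4
v=7: not <5, acc = (-4)-1 = -5
v=13: not <5, acc = (-5)-1 = -6
v=11: not <5, acc = (-6)-1 = -7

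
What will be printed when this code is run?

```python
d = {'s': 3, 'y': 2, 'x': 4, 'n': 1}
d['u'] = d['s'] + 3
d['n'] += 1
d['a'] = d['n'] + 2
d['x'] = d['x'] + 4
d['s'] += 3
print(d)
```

d['u'] = d['s']+3 = 6 → {'s': 3, 'y': 2, 'x': 4, 'n': 1, 'u': 6}
d['n'] = 1+1 = 2 → {'s': 3, 'y': 2, 'x': 4, 'n': 2, 'u': 6}
d['a'] = d['n']+2 = 4 → {'s': 3, 'y': 2, 'x': 4, 'n': 2, 'u': 6, 'a': 4}
d['x'] = d['x']+4 = 8 → {'s': 3, 'y': 2, 'x': 8, 'n': 2, 'u': 6, 'a': 4}
d['s'] = 3+3 = 6 → {'s': 6, 'y': 2, 'x': 8, 'n': 2, 'u': 6, 'a': 4}

{'s': 6, 'y': 2, 'x': 8, 'n': 2, 'u': 6, 'a': 4}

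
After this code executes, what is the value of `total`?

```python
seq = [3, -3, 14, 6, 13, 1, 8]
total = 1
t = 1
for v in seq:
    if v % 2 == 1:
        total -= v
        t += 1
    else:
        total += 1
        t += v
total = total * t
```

v=3: odd, total = 1-3 = -2; t=2
v=-3: odd, total = (-2)-(-3) = 1; t=3
v=14: not odd, total = 1+1 = 2; t=17
v=6: not odd, total = 2+1 = 3; t=23
v=13: odd, total = 3-13 = -10; t=24
v=1: odd, total = (-10)-1 = -11; t=25
v=8: not odd, total = (-11)+1 = -10; t=33
total*t = (-10)*33 = -330

-330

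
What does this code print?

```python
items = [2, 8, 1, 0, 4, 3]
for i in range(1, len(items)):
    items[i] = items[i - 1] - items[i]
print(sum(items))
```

-43

i=1: items[1] = 2-8 = -6 → [2, -6, 1, 0, 4, 3]
i=2: items[2] = (-6)-1 = -7 → [2, -6, -7, 0, 4, 3]
i=3: items[3] = (-7)-0 = -7 → [2, -6, -7, -7, 4, 3]
i=4: items[4] = (-7)-4 = -11 → [2, -6, -7, -7, -11, 3]
i=5: items[5] = (-11)-3 = -14 → [2, -6, -7, -7, -11, -14]
sum = -43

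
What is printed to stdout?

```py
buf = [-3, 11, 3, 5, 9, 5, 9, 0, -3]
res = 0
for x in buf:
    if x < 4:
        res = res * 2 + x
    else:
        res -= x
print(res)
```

x=-3: <4, res = 0*2+(-3) = -3
x=11: not <4, res = (-3)-11 = -14
x=3: <4, res = (-14)*2+3 = -25
x=5: not <4, res = (-25)-5 = -30
x=9: not <4, res = (-30)-9 = -39
x=5: not <4, res = (-39)-5 = -44
x=9: not <4, res = (-44)-9 = -53
x=0: <4, res = (-53)*2+0 = -106
x=-3: <4, res = (-106)*2+(-3) = -215

-215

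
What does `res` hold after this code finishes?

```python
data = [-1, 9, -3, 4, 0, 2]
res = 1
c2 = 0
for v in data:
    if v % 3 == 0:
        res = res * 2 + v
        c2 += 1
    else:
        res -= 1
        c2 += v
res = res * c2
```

216

v=-1: not %3==0, res = 1-1 = 0; c2=-1
v=9: %3==0, res = 0*2+9 = 9; c2=0
v=-3: %3==0, res = 9*2+(-3) = 15; c2=1
v=4: not %3==0, res = 15-1 = 14; c2=5
v=0: %3==0, res = 14*2+0 = 28; c2=6
v=2: not %3==0, res = 28-1 = 27; c2=8
res*c2 = 27*8 = 216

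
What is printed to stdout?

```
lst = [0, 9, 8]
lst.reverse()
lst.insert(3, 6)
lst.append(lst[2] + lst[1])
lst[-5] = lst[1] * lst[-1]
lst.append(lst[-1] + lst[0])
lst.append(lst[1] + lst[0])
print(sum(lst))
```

285

reverse → [8, 9, 0]
insert 6 at 3 → [8, 9, 0, 6]
append lst[2]+lst[1] = 0+9 = 9 → [8, 9, 0, 6, 9]
lst[-5] = lst[1]*lst[-1] = 9*9 = 81 → [81, 9, 0, 6, 9]
append lst[-1]+lst[0] = 9+81 = 90 → [81, 9, 0, 6, 9, 90]
append lst[1]+lst[0] = 9+81 = 90 → [81, 9, 0, 6, 9, 90, 90]
sum = 285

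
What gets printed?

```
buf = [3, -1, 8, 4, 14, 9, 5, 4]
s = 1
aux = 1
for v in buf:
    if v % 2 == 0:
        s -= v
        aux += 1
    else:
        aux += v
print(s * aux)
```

-609

v=3: not even; aux=4
v=-1: not even; aux=3
v=8: even, s = 1-8 = -7; aux=4
v=4: even, s = (-7)-4 = -11; aux=5
v=14: even, s = (-11)-14 = -25; aux=6
v=9: not even; aux=15
v=5: not even; aux=20
v=4: even, s = (-25)-4 = -29; aux=21
s*aux = (-29)*21 = -609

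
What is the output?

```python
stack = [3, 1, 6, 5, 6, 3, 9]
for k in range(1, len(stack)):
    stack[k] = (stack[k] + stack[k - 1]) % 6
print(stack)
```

[3, 4, 4, 3, 3, 0, 3]

k=1: stack[1] = (1+3)%6 = 4 → [3, 4, 6, 5, 6, 3, 9]
k=2: stack[2] = (6+4)%6 = 4 → [3, 4, 4, 5, 6, 3, 9]
k=3: stack[3] = (5+4)%6 = 3 → [3, 4, 4, 3, 6, 3, 9]
k=4: stack[4] = (6+3)%6 = 3 → [3, 4, 4, 3, 3, 3, 9]
k=5: stack[5] = (3+3)%6 = 0 → [3, 4, 4, 3, 3, 0, 9]
k=6: stack[6] = (9+0)%6 = 3 → [3, 4, 4, 3, 3, 0, 3]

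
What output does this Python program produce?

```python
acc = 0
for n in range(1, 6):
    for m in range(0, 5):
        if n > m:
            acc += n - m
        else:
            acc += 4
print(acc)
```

n=1,m=0: 1>0, acc = 0+1 = 1
n=1,m=1: not 1>1, acc = 1+4 = 5
n=1,m=2: not 1>2, acc = 5+4 = 9
n=1,m=3: not 1>3, acc = 9+4 = 13
n=1,m=4: not 1>4, acc = 13+4 = 17
n=2,m=0: 2>0, acc = 17+2 = 19
n=2,m=1: 2>1, acc = 19+1 = 20
n=2,m=2: not 2>2, acc = 20+4 = 24
n=2,m=3: not 2>3, acc = 24+4 = 28
n=2,m=4: not 2>4, acc = 28+4 = 32
n=3,m=0: 3>0, acc = 32+3 = 35
n=3,m=1: 3>1, acc = 35+2 = 37
n=3,m=2: 3>2, acc = 37+1 = 38
n=3,m=3: not 3>3, acc = 38+4 = 42
n=3,m=4: not 3>4, acc = 42+4 = 46
n=4,m=0: 4>0, acc = 46+4 = 50
n=4,m=1: 4>1, acc = 50+3 = 53
n=4,m=2: 4>2, acc = 53+2 = 55
n=4,m=3: 4>3, acc = 55+1 = 56
n=4,m=4: not 4>4, acc = 56+4 = 60
n=5,m=0: 5>0, acc = 60+5 = 65
n=5,m=1: 5>1, acc = 65+4 = 69
n=5,m=2: 5>2, acc = 69+3 = 72
n=5,m=3: 5>3, acc = 72+2 = 74
n=5,m=4: 5>4, acc = 74+1 = 75

75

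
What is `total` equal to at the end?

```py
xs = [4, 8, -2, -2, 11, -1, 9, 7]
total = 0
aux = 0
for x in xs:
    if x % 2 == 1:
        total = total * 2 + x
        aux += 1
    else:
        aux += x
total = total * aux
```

1308

x=4: not odd; aux=4
x=8: not odd; aux=12
x=-2: not odd; aux=10
x=-2: not odd; aux=8
x=11: odd, total = 0*2+11 = 11; aux=9
x=-1: odd, total = 11*2+(-1) = 21; aux=10
x=9: odd, total = 21*2+9 = 51; aux=11
x=7: odd, total = 51*2+7 = 109; aux=12
total*aux = 109*12 = 1308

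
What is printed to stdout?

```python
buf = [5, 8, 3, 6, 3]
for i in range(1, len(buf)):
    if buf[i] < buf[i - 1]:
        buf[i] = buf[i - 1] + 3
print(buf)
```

[5, 8, 11, 14, 17]

i=1: 8>=5, unchanged → [5, 8, 3, 6, 3]
i=2: 3<8, buf[2] = 8+3 = 11 → [5, 8, 11, 6, 3]
i=3: 6<11, buf[3] = 11+3 = 14 → [5, 8, 11, 14, 3]
i=4: 3<14, buf[4] = 14+3 = 17 → [5, 8, 11, 14, 17]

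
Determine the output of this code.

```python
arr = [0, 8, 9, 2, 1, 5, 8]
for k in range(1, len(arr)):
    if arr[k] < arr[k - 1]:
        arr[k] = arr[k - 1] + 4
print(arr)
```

k=1: 8>=0, unchanged → [0, 8, 9, 2, 1, 5, 8]
k=2: 9>=8, unchanged → [0, 8, 9, 2, 1, 5, 8]
k=3: 2<9, arr[3] = 9+4 = 13 → [0, 8, 9, 13, 1, 5, 8]
k=4: 1<13, arr[4] = 13+4 = 17 → [0, 8, 9, 13, 17, 5, 8]
k=5: 5<17, arr[5] = 17+4 = 21 → [0, 8, 9, 13, 17, 21, 8]
k=6: 8<21, arr[6] = 21+4 = 25 → [0, 8, 9, 13, 17, 21, 25]

[0, 8, 9, 13, 17, 21, 25]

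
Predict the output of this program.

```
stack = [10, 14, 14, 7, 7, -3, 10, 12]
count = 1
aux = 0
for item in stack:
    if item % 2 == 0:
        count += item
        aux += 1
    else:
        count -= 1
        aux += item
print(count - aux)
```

item=10: even, count = 1+10 = 11; aux=1
item=14: even, count = 11+14 = 25; aux=2
item=14: even, count = 25+14 = 39; aux=3
item=7: not even, count = 39-1 = 38; aux=10
item=7: not even, count = 38-1 = 37; aux=17
item=-3: not even, count = 37-1 = 36; aux=14
item=10: even, count = 36+10 = 46; aux=15
item=12: even, count = 46+12 = 58; aux=16
count-aux = 58-16 = 42

42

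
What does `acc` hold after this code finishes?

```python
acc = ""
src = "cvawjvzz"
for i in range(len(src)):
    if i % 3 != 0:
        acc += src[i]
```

i=0: skip
i=1: add 'v' → 'v'
i=2: add 'a' → 'va'
i=3: skip
i=4: add 'j' → 'vaj'
i=5: add 'v' → 'vajv'
i=6: skip
i=7: add 'z' → 'vajvz'

'vajvz'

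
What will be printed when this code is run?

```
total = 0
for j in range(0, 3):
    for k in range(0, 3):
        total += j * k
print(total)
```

9

j=0,k=0: total = 0+0 = 0
j=0,k=1: total = 0+0 = 0
j=0,k=2: total = 0+0 = 0
j=1,k=0: total = 0+0 = 0
j=1,k=1: total = 0+1 = 1
j=1,k=2: total = 1+2 = 3
j=2,k=0: total = 3+0 = 3
j=2,k=1: total = 3+2 = 5
j=2,k=2: total = 5+4 = 9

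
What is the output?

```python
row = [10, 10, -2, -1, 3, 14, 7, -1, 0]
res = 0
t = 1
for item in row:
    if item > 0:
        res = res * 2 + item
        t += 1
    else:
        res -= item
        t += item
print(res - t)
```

310

item=10: >0, res = 0*2+10 = 10; t=2
item=10: >0, res = 10*2+10 = 30; t=3
item=-2: not >0, res = 30-(-2) = 32; t=1
item=-1: not >0, res = 32-(-1) = 33; t=0
item=3: >0, res = 33*2+3 = 69; t=1
item=14: >0, res = 69*2+14 = 152; t=2
item=7: >0, res = 152*2+7 = 311; t=3
item=-1: not >0, res = 311-(-1) = 312; t=2
item=0: not >0, res = 312-0 = 312; t=2
res-t = 312-2 = 310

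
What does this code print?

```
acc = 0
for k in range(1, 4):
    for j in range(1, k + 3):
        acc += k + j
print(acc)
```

k=1,j=1: acc = 0+2 = 2
k=1,j=2: acc = 2+3 = 5
k=1,j=3: acc = 5+4 = 9
k=2,j=1: acc = 9+3 = 12
k=2,j=2: acc = 12+4 = 16
k=2,j=3: acc = 16+5 = 21
k=2,j=4: acc = 21+6 = 27
k=3,j=1: acc = 27+4 = 31
k=3,j=2: acc = 31+5 = 36
k=3,j=3: acc = 36+6 = 42
k=3,j=4: acc = 42+7 = 49
k=3,j=5: acc = 49+8 = 57

57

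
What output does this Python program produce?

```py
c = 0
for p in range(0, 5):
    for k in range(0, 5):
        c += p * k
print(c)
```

p=0,k=0: c = 0+0 = 0
p=0,k=1: c = 0+0 = 0
p=0,k=2: c = 0+0 = 0
p=0,k=3: c = 0+0 = 0
p=0,k=4: c = 0+0 = 0
p=1,k=0: c = 0+0 = 0
p=1,k=1: c = 0+1 = 1
p=1,k=2: c = 1+2 = 3
p=1,k=3: c = 3+3 = 6
p=1,k=4: c = 6+4 = 10
p=2,k=0: c = 10+0 = 10
p=2,k=1: c = 10+2 = 12
p=2,k=2: c = 12+4 = 16
p=2,k=3: c = 16+6 = 22
p=2,k=4: c = 22+8 = 30
p=3,k=0: c = 30+0 = 30
p=3,k=1: c = 30+3 = 33
p=3,k=2: c = 33+6 = 39
p=3,k=3: c = 39+9 = 48
p=3,k=4: c = 48+12 = 60
p=4,k=0: c = 60+0 = 60
p=4,k=1: c = 60+4 = 64
p=4,k=2: c = 64+8 = 72
p=4,k=3: c = 72+12 = 84
p=4,k=4: c = 84+16 = 100

100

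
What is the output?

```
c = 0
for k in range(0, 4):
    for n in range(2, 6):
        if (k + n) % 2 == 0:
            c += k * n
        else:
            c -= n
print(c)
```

16

k=0,n=2: even sum, c = 0+0 = 0
k=0,n=3: odd sum, c = 0-3 = -3
k=0,n=4: even sum, c = (-3)+0 = -3
k=0,n=5: odd sum, c = (-3)-5 = -8
k=1,n=2: odd sum, c = (-8)-2 = -10
k=1,n=3: even sum, c = (-10)+3 = -7
k=1,n=4: odd sum, c = (-7)-4 = -11
k=1,n=5: even sum, c = (-11)+5 = -6
k=2,n=2: even sum, c = (-6)+4 = -2
k=2,n=3: odd sum, c = (-2)-3 = -5
k=2,n=4: even sum, c = (-5)+8 = 3
k=2,n=5: odd sum, c = 3-5 = -2
k=3,n=2: odd sum, c = (-2)-2 = -4
k=3,n=3: even sum, c = (-4)+9 = 5
k=3,n=4: odd sum, c = 5-4 = 1
k=3,n=5: even sum, c = 1+15 = 16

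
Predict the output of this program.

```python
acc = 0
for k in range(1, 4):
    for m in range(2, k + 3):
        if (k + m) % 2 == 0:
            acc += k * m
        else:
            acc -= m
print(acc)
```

k=1,m=2: odd sum, acc = 0-2 = -2
k=1,m=3: even sum, acc = (-2)+3 = 1
k=2,m=2: even sum, acc = 1+4 = 5
k=2,m=3: odd sum, acc = 5-3 = 2
k=2,m=4: even sum, acc = 2+8 = 10
k=3,m=2: odd sum, acc = 10-2 = 8
k=3,m=3: even sum, acc = 8+9 = 17
k=3,m=4: odd sum, acc = 17-4 = 13
k=3,m=5: even sum, acc = 13+15 = 28

28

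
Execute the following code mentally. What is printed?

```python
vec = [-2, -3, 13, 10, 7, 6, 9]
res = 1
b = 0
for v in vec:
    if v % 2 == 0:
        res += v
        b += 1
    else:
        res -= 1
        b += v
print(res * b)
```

319

v=-2: even, res = 1+(-2) = -1; b=1
v=-3: not even, res = (-1)-1 = -2; b=-2
v=13: not even, res = (-2)-1 = -3; b=11
v=10: even, res = (-3)+10 = 7; b=12
v=7: not even, res = 7-1 = 6; b=19
v=6: even, res = 6+6 = 12; b=20
v=9: not even, res = 12-1 = 11; b=29
res*b = 11*29 = 319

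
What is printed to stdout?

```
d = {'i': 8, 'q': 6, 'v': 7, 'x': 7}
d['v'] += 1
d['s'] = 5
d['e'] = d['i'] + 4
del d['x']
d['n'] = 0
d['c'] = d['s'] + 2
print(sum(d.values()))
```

46

d['v'] = 7+1 = 8 → {'i': 8, 'q': 6, 'v': 8, 'x': 7}
d['s'] = 5 → {'i': 8, 'q': 6, 'v': 8, 'x': 7, 's': 5}
d['e'] = d['i']+4 = 12 → {'i': 8, 'q': 6, 'v': 8, 'x': 7, 's': 5, 'e': 12}
del 'x' → {'i': 8, 'q': 6, 'v': 8, 's': 5, 'e': 12}
d['n'] = 0 → {'i': 8, 'q': 6, 'v': 8, 's': 5, 'e': 12, 'n': 0}
d['c'] = d['s']+2 = 7 → {'i': 8, 'q': 6, 'v': 8, 's': 5, 'e': 12, 'n': 0, 'c': 7}
sum of values = 46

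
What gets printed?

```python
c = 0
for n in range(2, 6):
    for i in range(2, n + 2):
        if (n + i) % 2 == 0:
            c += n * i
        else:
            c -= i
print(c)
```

n=2,i=2: even sum, c = 0+4 = 4
n=2,i=3: odd sum, c = 4-3 = 1
n=3,i=2: odd sum, c = 1-2 = -1
n=3,i=3: even sum, c = (-1)+9 = 8
n=3,i=4: odd sum, c = 8-4 = 4
n=4,i=2: even sum, c = 4+8 = 12
n=4,i=3: odd sum, c = 12-3 = 9
n=4,i=4: even sum, c = 9+16 = 25
n=4,i=5: odd sum, c = 25-5 = 20
n=5,i=2: odd sum, c = 20-2 = 18
n=5,i=3: even sum, c = 18+15 = 33
n=5,i=4: odd sum, c = 33-4 = 29
n=5,i=5: even sum, c = 29+25 = 54
n=5,i=6: odd sum, c = 54-6 = 48

48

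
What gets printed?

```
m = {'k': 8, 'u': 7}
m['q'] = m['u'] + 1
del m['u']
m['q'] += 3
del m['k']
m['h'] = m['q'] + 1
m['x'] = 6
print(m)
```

m['q'] = m['u']+1 = 8 → {'k': 8, 'u': 7, 'q': 8}
del 'u' → {'k': 8, 'q': 8}
m['q'] = 8+3 = 11 → {'k': 8, 'q': 11}
del 'k' → {'q': 11}
m['h'] = m['q']+1 = 12 → {'q': 11, 'h': 12}
m['x'] = 6 → {'q': 11, 'h': 12, 'x': 6}

{'q': 11, 'h': 12, 'x': 6}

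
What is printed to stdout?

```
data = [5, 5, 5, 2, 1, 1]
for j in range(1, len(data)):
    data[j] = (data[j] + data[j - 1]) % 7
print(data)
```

[5, 3, 1, 3, 4, 5]

j=1: data[1] = (5+5)%7 = 3 → [5, 3, 5, 2, 1, 1]
j=2: data[2] = (5+3)%7 = 1 → [5, 3, 1, 2, 1, 1]
j=3: data[3] = (2+1)%7 = 3 → [5, 3, 1, 3, 1, 1]
j=4: data[4] = (1+3)%7 = 4 → [5, 3, 1, 3, 4, 1]
j=5: data[5] = (1+4)%7 = 5 → [5, 3, 1, 3, 4, 5]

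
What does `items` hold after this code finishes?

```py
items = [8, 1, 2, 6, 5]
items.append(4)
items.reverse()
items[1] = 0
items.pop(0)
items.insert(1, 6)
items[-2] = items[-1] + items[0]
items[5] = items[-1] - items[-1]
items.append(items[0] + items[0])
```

[0, 6, 6, 2, 8, 0, 0]

append 4 → [8, 1, 2, 6, 5, 4]
reverse → [4, 5, 6, 2, 1, 8]
items[1] = 0 → [4, 0, 6, 2, 1, 8]
pop(0) removes 4 → [0, 6, 2, 1, 8]
insert 6 at 1 → [0, 6, 6, 2, 1, 8]
items[-2] = items[-1]+items[0] = 8+0 = 8 → [0, 6, 6, 2, 8, 8]
items[5] = items[-1]-items[-1] = 8-8 = 0 → [0, 6, 6, 2, 8, 0]
append items[0]+items[0] = 0+0 = 0 → [0, 6, 6, 2, 8, 0, 0]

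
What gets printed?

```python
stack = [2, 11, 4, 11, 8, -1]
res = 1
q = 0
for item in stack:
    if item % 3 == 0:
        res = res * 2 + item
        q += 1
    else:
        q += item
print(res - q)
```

item=2: not %3==0; q=2
item=11: not %3==0; q=13
item=4: not %3==0; q=17
item=11: not %3==0; q=28
item=8: not %3==0; q=36
item=-1: not %3==0; q=35
res-q = 1-35 = -34

-34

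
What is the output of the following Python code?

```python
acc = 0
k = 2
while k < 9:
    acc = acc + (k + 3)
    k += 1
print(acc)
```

56

k=2: acc = 0+5 = 5
k=3: acc = 5+6 = 11
k=4: acc = 11+7 = 18
k=5: acc = 18+8 = 26
k=6: acc = 26+9 = 35
k=7: acc = 35+10 = 45
k=8: acc = 45+11 = 56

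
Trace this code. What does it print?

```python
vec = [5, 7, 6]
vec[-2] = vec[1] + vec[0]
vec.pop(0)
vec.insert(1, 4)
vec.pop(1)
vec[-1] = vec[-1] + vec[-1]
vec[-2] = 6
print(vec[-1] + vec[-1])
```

vec[-2] = vec[1]+vec[0] = 7+5 = 12 → [5, 12, 6]
pop(0) removes 5 → [12, 6]
insert 4 at 1 → [12, 4, 6]
pop(1) removes 4 → [12, 6]
vec[-1] = vec[-1]+vec[-1] = 6+6 = 12 → [12, 12]
vec[-2] = 6 → [6, 12]
vec[-1]+vec[-1] = 12+12 = 24

24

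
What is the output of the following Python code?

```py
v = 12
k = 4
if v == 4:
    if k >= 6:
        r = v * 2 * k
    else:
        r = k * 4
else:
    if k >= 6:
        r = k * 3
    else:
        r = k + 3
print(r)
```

v=12, k=4
v == 4 is False; k >= 6 is False
→ r = k + 3 = 7

7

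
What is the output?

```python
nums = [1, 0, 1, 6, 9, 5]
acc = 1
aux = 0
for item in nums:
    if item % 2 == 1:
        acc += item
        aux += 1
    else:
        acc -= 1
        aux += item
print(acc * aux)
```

item=1: odd, acc = 1+1 = 2; aux=1
item=0: not odd, acc = 2-1 = 1; aux=1
item=1: odd, acc = 1+1 = 2; aux=2
item=6: not odd, acc = 2-1 = 1; aux=8
item=9: odd, acc = 1+9 = 10; aux=9
item=5: odd, acc = 10+5 = 15; aux=10
acc*aux = 15*10 = 150

150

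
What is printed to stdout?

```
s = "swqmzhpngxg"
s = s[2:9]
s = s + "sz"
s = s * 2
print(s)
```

qmzhpngszqmzhpngsz

slice [2:9] → 'qmzhpng'
+ 'sz' → 'qmzhpngsz'
repeat ×2 → 'qmzhpngszqmzhpngsz'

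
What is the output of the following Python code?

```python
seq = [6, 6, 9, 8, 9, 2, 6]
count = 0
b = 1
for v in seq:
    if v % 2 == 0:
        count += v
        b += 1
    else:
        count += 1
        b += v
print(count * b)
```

v=6: even, count = 0+6 = 6; b=2
v=6: even, count = 6+6 = 12; b=3
v=9: not even, count = 12+1 = 13; b=12
v=8: even, count = 13+8 = 21; b=13
v=9: not even, count = 21+1 = 22; b=22
v=2: even, count = 22+2 = 24; b=23
v=6: even, count = 24+6 = 30; b=24
count*b = 30*24 = 720

720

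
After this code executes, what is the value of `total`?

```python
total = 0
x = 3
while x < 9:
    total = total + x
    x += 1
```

x=3: total = 0+3 = 3
x=4: total = 3+4 = 7
x=5: total = 7+5 = 12
x=6: total = 12+6 = 18
x=7: total = 18+7 = 25
x=8: total = 25+8 = 33

33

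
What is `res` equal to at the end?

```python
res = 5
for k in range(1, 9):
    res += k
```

k=1: res = 5+1 = 6
k=2: res = 6+2 = 8
k=3: res = 8+3 = 11
k=4: res = 11+4 = 15
k=5: res = 15+5 = 20
k=6: res = 20+6 = 26
k=7: res = 26+7 = 33
k=8: res = 33+8 = 41

41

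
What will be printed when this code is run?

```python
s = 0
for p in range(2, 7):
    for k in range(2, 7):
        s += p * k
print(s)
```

p=2,k=2: s = 0+4 = 4
p=2,k=3: s = 4+6 = 10
p=2,k=4: s = 10+8 = 18
p=2,k=5: s = 18+10 = 28
p=2,k=6: s = 28+12 = 40
p=3,k=2: s = 40+6 = 46
p=3,k=3: s = 46+9 = 55
p=3,k=4: s = 55+12 = 67
p=3,k=5: s = 67+15 = 82
p=3,k=6: s = 82+18 = 100
p=4,k=2: s = 100+8 = 108
p=4,k=3: s = 108+12 = 120
p=4,k=4: s = 120+16 = 136
p=4,k=5: s = 136+20 = 156
p=4,k=6: s = 156+24 = 180
p=5,k=2: s = 180+10 = 190
p=5,k=3: s = 190+15 = 205
p=5,k=4: s = 205+20 = 225
p=5,k=5: s = 225+25 = 250
p=5,k=6: s = 250+30 = 280
p=6,k=2: s = 280+12 = 292
p=6,k=3: s = 292+18 = 310
p=6,k=4: s = 310+24 = 334
p=6,k=5: s = 334+30 = 364
p=6,k=6: s = 364+36 = 400

400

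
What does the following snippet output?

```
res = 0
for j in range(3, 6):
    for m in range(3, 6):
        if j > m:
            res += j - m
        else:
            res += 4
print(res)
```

j=3,m=3: not 3>3, res = 0+4 = 4
j=3,m=4: not 3>4, res = 4+4 = 8
j=3,m=5: not 3>5, res = 8+4 = 12
j=4,m=3: 4>3, res = 12+1 = 13
j=4,m=4: not 4>4, res = 13+4 = 17
j=4,m=5: not 4>5, res = 17+4 = 21
j=5,m=3: 5>3, res = 21+2 = 23
j=5,m=4: 5>4, res = 23+1 = 24
j=5,m=5: not 5>5, res = 24+4 = 28

28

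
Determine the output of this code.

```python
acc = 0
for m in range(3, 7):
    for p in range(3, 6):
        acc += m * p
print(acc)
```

216

m=3,p=3: acc = 0+9 = 9
m=3,p=4: acc = 9+12 = 21
m=3,p=5: acc = 21+15 = 36
m=4,p=3: acc = 36+12 = 48
m=4,p=4: acc = 48+16 = 64
m=4,p=5: acc = 64+20 = 84
m=5,p=3: acc = 84+15 = 99
m=5,p=4: acc = 99+20 = 119
m=5,p=5: acc = 119+25 = 144
m=6,p=3: acc = 144+18 = 162
m=6,p=4: acc = 162+24 = 186
m=6,p=5: acc = 186+30 = 216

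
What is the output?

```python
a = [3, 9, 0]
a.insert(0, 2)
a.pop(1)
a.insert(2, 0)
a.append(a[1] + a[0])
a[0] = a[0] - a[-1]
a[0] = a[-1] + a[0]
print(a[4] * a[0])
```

insert 2 at 0 → [2, 3, 9, 0]
pop(1) removes 3 → [2, 9, 0]
insert 0 at 2 → [2, 9, 0, 0]
append a[1]+a[0] = 9+2 = 11 → [2, 9, 0, 0, 11]
a[0] = a[0]-a[-1] = 2-11 = -9 → [-9, 9, 0, 0, 11]
a[0] = a[-1]+a[0] = 11+(-9) = 2 → [2, 9, 0, 0, 11]
a[4]*a[0] = 11*2 = 22

22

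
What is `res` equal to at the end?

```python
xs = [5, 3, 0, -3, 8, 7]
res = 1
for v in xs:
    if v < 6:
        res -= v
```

v=5: <6, res = 1-5 = -4
v=3: <6, res = (-4)-3 = -7
v=0: <6, res = (-7)-0 = -7
v=-3: <6, res = (-7)-(-3) = -4
v=8: not <6
v=7: not <6

-4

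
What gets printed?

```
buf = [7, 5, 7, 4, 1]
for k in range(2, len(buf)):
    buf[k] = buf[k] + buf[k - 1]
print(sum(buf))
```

57

k=2: buf[2] = 7+5 = 12 → [7, 5, 12, 4, 1]
k=3: buf[3] = 4+12 = 16 → [7, 5, 12, 16, 1]
k=4: buf[4] = 1+16 = 17 → [7, 5, 12, 16, 17]
sum = 57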